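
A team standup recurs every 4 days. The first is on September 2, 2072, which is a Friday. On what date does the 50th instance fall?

March 17, 2073

The 50th occurrence is 49 intervals after the first: 49 × 4 = 196 days after September 2, 2072.
September has 30 days — 28 days to the end of September leaves 168.
October has 31 days (137 left).
November has 30 days (107 left).
December has 31 days (76 left).
January has 31 days (45 left).
February has 28 days (17 left).
17 days into March → March 17, 2073.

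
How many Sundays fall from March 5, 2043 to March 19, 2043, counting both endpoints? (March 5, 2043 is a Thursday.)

March 5, 2043 is a Thursday; the first Sunday on or after it is March 8, 2043 (3 days later).
From March 8, 2043 to March 19, 2043 is 19 − 8 = 11 days.
11 ÷ 7 = 1 full weeks with remainder 4, so 1 more Sundays after the first → 2.

2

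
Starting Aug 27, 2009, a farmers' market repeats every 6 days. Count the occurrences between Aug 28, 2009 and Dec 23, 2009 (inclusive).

19

Occurrences land 6·i days after Aug 27, 2009 for i = 0, 1, 2, …
Aug 28, 2009 is 1 day after the start; 1 ÷ 6 = 0 remainder 1; since the remainder is 1, round up to i = 1. First occurrence in the window: #2 on Sep 2, 2009 (1×6 = 6 days in).
Dec 23, 2009 is 118 days after the start; 118 ÷ 6 = 19 remainder 4. Last occurrence in the window: #20 on Dec 19, 2009.
Occurrences #2 through #20: 19 in total.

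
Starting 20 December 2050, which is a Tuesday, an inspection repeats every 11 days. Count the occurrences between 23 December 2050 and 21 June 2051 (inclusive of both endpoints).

16

Occurrences land 11·i days after 20 December 2050 for i = 0, 1, 2, …
23 December 2050 is 3 days after the start; 3 ÷ 11 = 0 remainder 3; since the remainder is 3, round up to i = 1. First occurrence in the window: #2 on 31 December 2050 (1×11 = 11 days in).
21 June 2051 is 183 days after the start; 183 ÷ 11 = 16 remainder 7. Last occurrence in the window: #17 on 14 June 2051.
Occurrences #2 through #17: 16 in total.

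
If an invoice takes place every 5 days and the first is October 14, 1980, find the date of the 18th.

January 7, 1981

The 18th occurrence is 17 intervals after the first: 17 × 5 = 85 days after October 14, 1980.
October has 31 days — 17 days to the end of October leaves 68.
November has 30 days (38 left).
December has 31 days (7 left).
7 days into January → January 7, 1981.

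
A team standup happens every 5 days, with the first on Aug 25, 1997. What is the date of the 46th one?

The 46th occurrence is 45 intervals after the first: 45 × 5 = 225 days after Aug 25, 1997.
Aug has 31 days — 6 days to the end of Aug leaves 219.
Sep has 30 days (189 left).
Oct has 31 days (158 left).
Nov has 30 days (128 left).
Dec has 31 days (97 left).
Jan has 31 days (66 left).
Feb has 28 days (38 left).
Mar has 31 days (7 left).
7 days into Apr → Apr 7, 1998.

Apr 7, 1998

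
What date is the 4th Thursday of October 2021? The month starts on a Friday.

October 2021 begins on a Friday, so the first Thursday is October 7 (6 days later).
The 4th Thursday is 3 weeks later: 7 + 21 = 28.

October 28, 2021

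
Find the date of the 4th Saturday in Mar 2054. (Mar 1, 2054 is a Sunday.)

Mar 28, 2054

Mar 2054 begins on a Sunday, so the first Saturday is Mar 7 (6 days later).
The 4th Saturday is 3 weeks later: 7 + 21 = 28.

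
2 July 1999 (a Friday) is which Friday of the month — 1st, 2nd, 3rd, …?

Day 2 falls in week ⌈2/7⌉ of the month.
Days 1–7 hold the 1st Friday, 8–14 the 2nd, 15–21 the 3rd, 22–28 the 4th, 29–31 the 5th.
2 is in the range for the 1st.

1st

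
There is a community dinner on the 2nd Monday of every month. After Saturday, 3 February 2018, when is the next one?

12 February 2018

February 2018 starts on a Thursday; its first Monday is the 5th, so the 2nd Monday is the 12th — 12 February 2018.
12 February 2018 is after 3 February 2018, so that is the next one.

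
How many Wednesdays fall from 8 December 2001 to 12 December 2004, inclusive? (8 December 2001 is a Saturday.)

157

8 December 2001 is a Saturday; the first Wednesday on or after it is 12 December 2001 (4 days later).
From 12 December 2001 to 12 December 2004: 19 + 365 + 365 + 347 = 1096 days (rest of 2001, 2002, 2003, to 12 December 2004 in 2004).
1096 ÷ 7 = 156 full weeks with remainder 4, so 156 more Wednesdays after the first → 157.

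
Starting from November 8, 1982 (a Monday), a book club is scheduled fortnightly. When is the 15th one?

The 15th occurrence is 14 intervals after the first: 14 × 14 = 196 days after November 8, 1982.
November has 30 days — 22 days to the end of November leaves 174.
December has 31 days (143 left).
January has 31 days (112 left).
February has 28 days (84 left).
March has 31 days (53 left).
April has 30 days (23 left).
23 days into May → May 23, 1983.

May 23, 1983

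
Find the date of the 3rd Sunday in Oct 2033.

Oct 2033 begins on a Saturday, so the first Sunday is Oct 2 (1 day later).
The 3rd Sunday is 2 weeks later: 2 + 14 = 16.

Oct 16, 2033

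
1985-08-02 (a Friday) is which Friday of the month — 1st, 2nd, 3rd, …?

Day 2 falls in week ⌈2/7⌉ of the month.
Days 1–7 hold the 1st Friday, 8–14 the 2nd, 15–21 the 3rd, 22–28 the 4th, 29–31 the 5th.
2 is in the range for the 1st.

1st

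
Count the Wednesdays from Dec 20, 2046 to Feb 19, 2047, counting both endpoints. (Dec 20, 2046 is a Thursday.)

8

Dec 20, 2046 is a Thursday; the first Wednesday on or after it is Dec 26, 2046 (6 days later).
From Dec 26, 2046 to Feb 19, 2047: 5 + 31 + 19 = 55 days (rest of Dec, Jan, Feb).
55 ÷ 7 = 7 full weeks with remainder 6, so 7 more Wednesdays after the first → 8.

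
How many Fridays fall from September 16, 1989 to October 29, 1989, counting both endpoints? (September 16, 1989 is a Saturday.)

September 16, 1989 is a Saturday; the first Friday on or after it is September 22, 1989 (6 days later).
From September 22, 1989 to October 29, 1989: 8 + 29 = 37 days (rest of September, October).
37 ÷ 7 = 5 full weeks with remainder 2, so 5 more Fridays after the first → 6.

6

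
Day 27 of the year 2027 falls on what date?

27 into Jan → Jan 27.

Jan 27, 2027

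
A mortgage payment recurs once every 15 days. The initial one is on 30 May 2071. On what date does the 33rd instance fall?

21 September 2072

The 33rd occurrence is 32 intervals after the first: 32 × 15 = 480 days after 30 May 2071.
May has 31 days — 1 day to the end of May leaves 479.
From end of May to end of 2071 is 214 days (265 left).
January has 31 days (234 left).
February has 29 days (205 left).
March has 31 days (174 left).
April has 30 days (144 left).
May has 31 days (113 left).
June has 30 days (83 left).
July has 31 days (52 left).
August has 31 days (21 left).
21 days into September → 21 September 2072.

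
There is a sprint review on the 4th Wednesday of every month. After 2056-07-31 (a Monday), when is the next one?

July 2056 starts on a Saturday; its first Wednesday is the 5th, so the 4th Wednesday is the 26th — 2056-07-26.
That is not after 2056-07-31, so look at August 2056.
August 2056 starts on a Tuesday; its first Wednesday is the 2nd, so the 4th Wednesday is the 23rd — 2056-08-23.

2056-08-23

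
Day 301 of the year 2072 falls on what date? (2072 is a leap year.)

Oct 27, 2072

Jan has 31 days (301 − 31 = 270 remain).
Feb has 29 days (270 − 29 = 241 remain).
Mar has 31 days (241 − 31 = 210 remain).
Apr has 30 days (210 − 30 = 180 remain).
May has 31 days (180 − 31 = 149 remain).
Jun has 30 days (149 − 30 = 119 remain).
Jul has 31 days (119 − 31 = 88 remain).
Aug has 31 days (88 − 31 = 57 remain).
Sep has 30 days (57 − 30 = 27 remain).
27 into Oct → Oct 27.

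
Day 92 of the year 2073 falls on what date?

Jan has 31 days (92 − 31 = 61 remain).
Feb has 28 days (61 − 28 = 33 remain).
Mar has 31 days (33 − 31 = 2 remain).
2 into Apr → Apr 2.

Apr 2, 2073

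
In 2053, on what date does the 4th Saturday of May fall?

May 24, 2053

May 2053 begins on a Thursday, so the first Saturday is May 3 (2 days later).
The 4th Saturday is 3 weeks later: 3 + 21 = 24.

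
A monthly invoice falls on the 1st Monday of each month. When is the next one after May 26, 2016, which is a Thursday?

June 6, 2016

May 2016 starts on a Sunday, so its 1st Monday is May 2, 2016 (1 day in).
That is not after May 26, 2016, so look at June 2016.
June 2016 starts on a Wednesday, so its 1st Monday is June 6, 2016 (5 days in).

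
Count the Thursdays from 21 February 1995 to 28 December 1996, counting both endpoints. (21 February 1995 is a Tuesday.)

21 February 1995 is a Tuesday; the first Thursday on or after it is 23 February 1995 (2 days later).
From 23 February 1995 to 28 December 1996: 311 + 363 = 674 days (rest of 1995, to 28 December 1996 in 1996).
674 ÷ 7 = 96 full weeks with remainder 2, so 96 more Thursdays after the first → 97.

97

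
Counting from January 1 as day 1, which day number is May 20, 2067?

140

Days in months before May: 31 + 28 + 31 + 30 = 120.
Plus 20 days into May → day 140.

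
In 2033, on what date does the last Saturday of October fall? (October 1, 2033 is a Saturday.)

2033-10-29

October 2033 begins on a Saturday, so the first Saturday is October 1.
October 2033 has 31 days. Adding weeks: 1, 8, 15, 22, 29 — the last one ≤ 31 is the 29th.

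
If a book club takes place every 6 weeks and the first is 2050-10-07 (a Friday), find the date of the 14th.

The 14th occurrence is 13 intervals after the first: 13 × 42 = 546 days after 2050-10-07.
October has 31 days — 24 days to the end of October leaves 522.
From end of October to end of 2050 is 61 days (461 left).
2051 has 365 days (96 left).
January has 31 days (65 left).
February has 29 days (36 left).
March has 31 days (5 left).
5 days into April → 2052-04-05.

2052-04-05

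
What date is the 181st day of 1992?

Jan has 31 days (181 − 31 = 150 remain).
Feb has 29 days (150 − 29 = 121 remain).
Mar has 31 days (121 − 31 = 90 remain).
Apr has 30 days (90 − 30 = 60 remain).
May has 31 days (60 − 31 = 29 remain).
29 into Jun → Jun 29.

Jun 29, 1992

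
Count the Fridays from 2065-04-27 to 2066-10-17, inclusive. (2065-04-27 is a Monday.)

77

2065-04-27 is a Monday; the first Friday on or after it is 2065-05-01 (4 days later).
From 2065-05-01 to 2066-10-17: 244 + 290 = 534 days (rest of 2065, to 2066-10-17 in 2066).
534 ÷ 7 = 76 full weeks with remainder 2, so 76 more Fridays after the first → 77.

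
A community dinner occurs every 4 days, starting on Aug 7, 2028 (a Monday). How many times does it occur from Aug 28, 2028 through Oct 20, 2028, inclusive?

Occurrences land 4·i days after Aug 7, 2028 for i = 0, 1, 2, …
Aug 28, 2028 is 21 days after the start; 21 ÷ 4 = 5 remainder 1; since the remainder is 1, round up to i = 6. First occurrence in the window: #7 on Aug 31, 2028 (6×4 = 24 days in).
Oct 20, 2028 is 74 days after the start; 74 ÷ 4 = 18 remainder 2. Last occurrence in the window: #19 on Oct 18, 2028.
Occurrences #7 through #19: 13 in total.

13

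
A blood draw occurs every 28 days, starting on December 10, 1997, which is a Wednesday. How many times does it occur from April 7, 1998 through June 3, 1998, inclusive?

Occurrences land 28·i days after December 10, 1997 for i = 0, 1, 2, …
April 7, 1998 is 118 days after the start; 118 ÷ 28 = 4 remainder 6; since the remainder is 6, round up to i = 5. First occurrence in the window: #6 on April 29, 1998 (5×28 = 140 days in).
June 3, 1998 is 175 days after the start; 175 ÷ 28 = 6 remainder 7. Last occurrence in the window: #7 on May 27, 1998.
Occurrences #6 through #7: 2 in total.

2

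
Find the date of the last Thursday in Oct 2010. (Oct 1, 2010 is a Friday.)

Oct 28, 2010

Oct 2010 begins on a Friday, so the first Thursday is Oct 7 (6 days later).
Oct 2010 has 31 days. Adding weeks: 7, 14, 21, 28 — the last one ≤ 31 is the 28th.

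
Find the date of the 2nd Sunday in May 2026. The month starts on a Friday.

May 2026 begins on a Friday, so the first Sunday is May 3 (2 days later).
The 2nd Sunday is 1 weeks later: 3 + 7 = 10.

2026-05-10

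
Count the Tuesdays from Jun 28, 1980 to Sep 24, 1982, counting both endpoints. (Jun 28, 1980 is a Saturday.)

117

Jun 28, 1980 is a Saturday; the first Tuesday on or after it is Jul 1, 1980 (3 days later).
From Jul 1, 1980 to Sep 24, 1982: 183 + 365 + 267 = 815 days (rest of 1980, 1981, to Sep 24, 1982 in 1982).
815 ÷ 7 = 116 full weeks with remainder 3, so 116 more Tuesdays after the first → 117.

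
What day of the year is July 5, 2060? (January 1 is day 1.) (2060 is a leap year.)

Days in months before July: 31 + 29 + 31 + 30 + 31 + 30 = 182.
Plus 5 days into July → day 187.

187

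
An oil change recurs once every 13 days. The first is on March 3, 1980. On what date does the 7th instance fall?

The 7th occurrence is 6 intervals after the first: 6 × 13 = 78 days after March 3, 1980.
March has 31 days — 28 days to the end of March leaves 50.
April has 30 days (20 left).
20 days into May → May 20, 1980.

May 20, 1980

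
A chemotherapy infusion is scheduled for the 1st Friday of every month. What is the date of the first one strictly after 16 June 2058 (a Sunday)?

5 July 2058

June 2058 starts on a Saturday, so its 1st Friday is 7 June 2058 (6 days in).
That is not after 16 June 2058, so look at July 2058.
July 2058 starts on a Monday, so its 1st Friday is 5 July 2058 (4 days in).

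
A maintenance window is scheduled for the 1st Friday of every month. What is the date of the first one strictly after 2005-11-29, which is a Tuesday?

November 2005 starts on a Tuesday, so its 1st Friday is 2005-11-04 (3 days in).
That is not after 2005-11-29, so look at December 2005.
December 2005 starts on a Thursday, so its 1st Friday is 2005-12-02 (1 day in).

2005-12-02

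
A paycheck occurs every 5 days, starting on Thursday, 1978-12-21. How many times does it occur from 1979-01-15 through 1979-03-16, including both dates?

13

Occurrences land 5·i days after 1978-12-21 for i = 0, 1, 2, …
1979-01-15 is 25 days after the start; 25 ÷ 5 = 5 remainder 0. First occurrence in the window: #6 on 1979-01-15 (5×5 = 25 days in).
1979-03-16 is 85 days after the start; 85 ÷ 5 = 17 remainder 0. Last occurrence in the window: #18 on 1979-03-16.
Occurrences #6 through #18: 13 in total.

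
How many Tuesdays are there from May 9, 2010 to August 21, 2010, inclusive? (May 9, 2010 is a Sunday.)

May 9, 2010 is a Sunday; the first Tuesday on or after it is May 11, 2010 (2 days later).
From May 11, 2010 to August 21, 2010: 20 + 30 + 31 + 21 = 102 days (rest of May, June, July, August).
102 ÷ 7 = 14 full weeks with remainder 4, so 14 more Tuesdays after the first → 15.

15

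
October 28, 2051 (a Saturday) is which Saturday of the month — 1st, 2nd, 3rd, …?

Day 28 falls in week ⌈28/7⌉ of the month.
Days 1–7 hold the 1st Saturday, 8–14 the 2nd, 15–21 the 3rd, 22–28 the 4th, 29–31 the 5th.
28 is in the range for the 4th.

4th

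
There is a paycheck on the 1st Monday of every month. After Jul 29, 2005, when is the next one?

Jul 2005 starts on a Friday, so its 1st Monday is Jul 4, 2005 (3 days in).
That is not after Jul 29, 2005, so look at Aug 2005.
Aug 2005 starts on a Monday, so its 1st Monday is Aug 1, 2005.

Aug 1, 2005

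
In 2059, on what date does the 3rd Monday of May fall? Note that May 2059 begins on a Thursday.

May 2059 begins on a Thursday, so the first Monday is May 5 (4 days later).
The 3rd Monday is 2 weeks later: 5 + 14 = 19.

May 19, 2059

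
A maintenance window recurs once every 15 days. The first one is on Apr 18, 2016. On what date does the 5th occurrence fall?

The 5th occurrence is 4 intervals after the first: 4 × 15 = 60 days after Apr 18, 2016.
Apr has 30 days — 12 days to the end of Apr leaves 48.
May has 31 days (17 left).
17 days into Jun → Jun 17, 2016.

Jun 17, 2016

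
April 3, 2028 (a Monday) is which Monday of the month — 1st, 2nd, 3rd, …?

Day 3 falls in week ⌈3/7⌉ of the month.
Days 1–7 hold the 1st Monday, 8–14 the 2nd, 15–21 the 3rd, 22–28 the 4th, 29–31 the 5th.
3 is in the range for the 1st.

1st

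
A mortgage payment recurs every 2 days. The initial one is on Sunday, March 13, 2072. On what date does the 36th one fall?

May 22, 2072

The 36th occurrence is 35 intervals after the first: 35 × 2 = 70 days after March 13, 2072.
March has 31 days — 18 days to the end of March leaves 52.
April has 30 days (22 left).
22 days into May → May 22, 2072.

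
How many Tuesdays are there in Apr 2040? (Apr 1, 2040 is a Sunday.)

4

Apr 1, 2040 is a Sunday; the first Tuesday on or after it is Apr 3, 2040 (2 days later).
From Apr 3, 2040 to Apr 30, 2040 is 30 − 3 = 27 days.
27 ÷ 7 = 3 full weeks with remainder 6, so 3 more Tuesdays after the first → 4.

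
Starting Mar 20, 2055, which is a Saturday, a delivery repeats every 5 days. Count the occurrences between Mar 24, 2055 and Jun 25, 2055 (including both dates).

19

Occurrences land 5·i days after Mar 20, 2055 for i = 0, 1, 2, …
Mar 24, 2055 is 4 days after the start; 4 ÷ 5 = 0 remainder 4; since the remainder is 4, round up to i = 1. First occurrence in the window: #2 on Mar 25, 2055 (1×5 = 5 days in).
Jun 25, 2055 is 97 days after the start; 97 ÷ 5 = 19 remainder 2. Last occurrence in the window: #20 on Jun 23, 2055.
Occurrences #2 through #20: 19 in total.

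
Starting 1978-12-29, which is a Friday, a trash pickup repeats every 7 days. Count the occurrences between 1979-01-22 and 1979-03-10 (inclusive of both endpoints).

7

Occurrences land 7·i days after 1978-12-29 for i = 0, 1, 2, …
1979-01-22 is 24 days after the start; 24 ÷ 7 = 3 remainder 3; since the remainder is 3, round up to i = 4. First occurrence in the window: #5 on 1979-01-26 (4×7 = 28 days in).
1979-03-10 is 71 days after the start; 71 ÷ 7 = 10 remainder 1. Last occurrence in the window: #11 on 1979-03-09.
Occurrences #5 through #11: 7 in total.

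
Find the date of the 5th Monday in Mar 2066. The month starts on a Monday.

Mar 2066 begins on a Monday, so the first Monday is Mar 1.
The 5th Monday is 4 weeks later: 1 + 28 = 29.

Mar 29, 2066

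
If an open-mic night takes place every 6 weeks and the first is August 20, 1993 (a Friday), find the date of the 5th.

The 5th occurrence is 4 intervals after the first: 4 × 42 = 168 days after August 20, 1993.
August has 31 days — 11 days to the end of August leaves 157.
September has 30 days (127 left).
October has 31 days (96 left).
November has 30 days (66 left).
December has 31 days (35 left).
January has 31 days (4 left).
4 days into February → February 4, 1994.

February 4, 1994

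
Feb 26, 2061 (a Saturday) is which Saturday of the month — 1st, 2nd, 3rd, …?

4th

Day 26 falls in week ⌈26/7⌉ of the month.
Days 1–7 hold the 1st Saturday, 8–14 the 2nd, 15–21 the 3rd, 22–28 the 4th, 29–31 the 5th.
26 is in the range for the 4th.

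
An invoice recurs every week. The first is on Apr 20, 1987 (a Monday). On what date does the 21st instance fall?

The 21st occurrence is 20 intervals after the first: 20 × 7 = 140 days after Apr 20, 1987.
Apr has 30 days — 10 days to the end of Apr leaves 130.
May has 31 days (99 left).
Jun has 30 days (69 left).
Jul has 31 days (38 left).
Aug has 31 days (7 left).
7 days into Sep → Sep 7, 1987.

Sep 7, 1987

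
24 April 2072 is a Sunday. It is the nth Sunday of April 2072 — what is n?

Day 24 falls in week ⌈24/7⌉ of the month.
Days 1–7 hold the 1st Sunday, 8–14 the 2nd, 15–21 the 3rd, 22–28 the 4th, 29–31 the 5th.
24 is in the range for the 4th.

4th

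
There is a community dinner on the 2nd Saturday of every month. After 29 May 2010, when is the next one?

12 June 2010

May 2010 starts on a Saturday; its first Saturday is the 1st, so the 2nd Saturday is the 8th — 8 May 2010.
That is not after 29 May 2010, so look at June 2010.
June 2010 starts on a Tuesday; its first Saturday is the 5th, so the 2nd Saturday is the 12th — 12 June 2010.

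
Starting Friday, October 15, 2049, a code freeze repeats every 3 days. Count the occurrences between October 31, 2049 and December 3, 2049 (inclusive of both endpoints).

11

Occurrences land 3·i days after October 15, 2049 for i = 0, 1, 2, …
October 31, 2049 is 16 days after the start; 16 ÷ 3 = 5 remainder 1; since the remainder is 1, round up to i = 6. First occurrence in the window: #7 on November 2, 2049 (6×3 = 18 days in).
December 3, 2049 is 49 days after the start; 49 ÷ 3 = 16 remainder 1. Last occurrence in the window: #17 on December 2, 2049.
Occurrences #7 through #17: 11 in total.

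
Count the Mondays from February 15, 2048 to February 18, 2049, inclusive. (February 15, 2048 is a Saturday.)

53

February 15, 2048 is a Saturday; the first Monday on or after it is February 17, 2048 (2 days later).
From February 17, 2048 to February 18, 2049: 318 + 49 = 367 days (rest of 2048, to February 18, 2049 in 2049).
367 ÷ 7 = 52 full weeks with remainder 3, so 52 more Mondays after the first → 53.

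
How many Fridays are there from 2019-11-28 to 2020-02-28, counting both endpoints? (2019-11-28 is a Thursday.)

2019-11-28 is a Thursday; the first Friday on or after it is 2019-11-29 (1 day later).
From 2019-11-29 to 2020-02-28: 1 + 31 + 31 + 28 = 91 days (rest of November, December, January, February).
91 ÷ 7 = 13 full weeks with remainder 0, so 13 more Fridays after the first → 14.

14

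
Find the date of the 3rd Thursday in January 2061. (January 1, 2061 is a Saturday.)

January 2061 begins on a Saturday, so the first Thursday is January 6 (5 days later).
The 3rd Thursday is 2 weeks later: 6 + 14 = 20.

20 January 2061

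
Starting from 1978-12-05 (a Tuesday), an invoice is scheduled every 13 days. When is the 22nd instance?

The 22nd occurrence is 21 intervals after the first: 21 × 13 = 273 days after 1978-12-05.
December has 31 days — 26 days to the end of December leaves 247.
January has 31 days (216 left).
February has 28 days (188 left).
March has 31 days (157 left).
April has 30 days (127 left).
May has 31 days (96 left).
June has 30 days (66 left).
July has 31 days (35 left).
August has 31 days (4 left).
4 days into September → 1979-09-04.

1979-09-04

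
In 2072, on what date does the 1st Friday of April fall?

April 1, 2072

The first Friday of April 2072 is April 1.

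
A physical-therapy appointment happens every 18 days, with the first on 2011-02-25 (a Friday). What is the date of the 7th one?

The 7th occurrence is 6 intervals after the first: 6 × 18 = 108 days after 2011-02-25.
February has 28 days — 3 days to the end of February leaves 105.
March has 31 days (74 left).
April has 30 days (44 left).
May has 31 days (13 left).
13 days into June → 2011-06-13.

2011-06-13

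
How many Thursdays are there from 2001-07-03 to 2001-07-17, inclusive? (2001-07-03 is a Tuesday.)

2001-07-03 is a Tuesday; the first Thursday on or after it is 2001-07-05 (2 days later).
From 2001-07-05 to 2001-07-17 is 17 − 5 = 12 days.
12 ÷ 7 = 1 full weeks with remainder 5, so 1 more Thursdays after the first → 2.

2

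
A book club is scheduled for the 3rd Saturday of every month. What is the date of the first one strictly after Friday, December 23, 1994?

December 1994 starts on a Thursday; its first Saturday is the 3rd, so the 3rd Saturday is the 17th — December 17, 1994.
That is not after December 23, 1994, so look at January 1995.
January 1995 starts on a Sunday; its first Saturday is the 7th, so the 3rd Saturday is the 21st — January 21, 1995.

January 21, 1995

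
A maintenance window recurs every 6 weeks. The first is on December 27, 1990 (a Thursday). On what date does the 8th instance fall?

October 17, 1991

The 8th occurrence is 7 intervals after the first: 7 × 42 = 294 days after December 27, 1990.
December has 31 days — 4 days to the end of December leaves 290.
January has 31 days (259 left).
February has 28 days (231 left).
March has 31 days (200 left).
April has 30 days (170 left).
May has 31 days (139 left).
June has 30 days (109 left).
July has 31 days (78 left).
August has 31 days (47 left).
September has 30 days (17 left).
17 days into October → October 17, 1991.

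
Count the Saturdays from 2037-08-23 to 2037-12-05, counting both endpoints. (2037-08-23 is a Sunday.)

2037-08-23 is a Sunday; the first Saturday on or after it is 2037-08-29 (6 days later).
From 2037-08-29 to 2037-12-05: 2 + 30 + 31 + 30 + 5 = 98 days (rest of August, September, October, November, December).
98 ÷ 7 = 14 full weeks with remainder 0, so 14 more Saturdays after the first → 15.

15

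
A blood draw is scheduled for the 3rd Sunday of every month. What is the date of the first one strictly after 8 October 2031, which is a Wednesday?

19 October 2031

October 2031 starts on a Wednesday; its first Sunday is the 5th, so the 3rd Sunday is the 19th — 19 October 2031.
19 October 2031 is after 8 October 2031, so that is the next one.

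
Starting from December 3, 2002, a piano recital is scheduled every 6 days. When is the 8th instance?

January 14, 2003

The 8th occurrence is 7 intervals after the first: 7 × 6 = 42 days after December 3, 2002.
December has 31 days — 28 days to the end of December leaves 14.
14 days into January → January 14, 2003.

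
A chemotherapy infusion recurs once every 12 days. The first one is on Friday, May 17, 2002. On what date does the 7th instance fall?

Jul 28, 2002

The 7th occurrence is 6 intervals after the first: 6 × 12 = 72 days after May 17, 2002.
May has 31 days — 14 days to the end of May leaves 58.
Jun has 30 days (28 left).
28 days into Jul → Jul 28, 2002.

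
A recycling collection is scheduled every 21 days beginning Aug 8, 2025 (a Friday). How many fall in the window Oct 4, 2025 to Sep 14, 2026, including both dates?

Occurrences land 21·i days after Aug 8, 2025 for i = 0, 1, 2, …
Oct 4, 2025 is 57 days after the start; 57 ÷ 21 = 2 remainder 15; since the remainder is 15, round up to i = 3. First occurrence in the window: #4 on Oct 10, 2025 (3×21 = 63 days in).
Sep 14, 2026 is 402 days after the start; 402 ÷ 21 = 19 remainder 3. Last occurrence in the window: #20 on Sep 11, 2026.
Occurrences #4 through #20: 17 in total.

17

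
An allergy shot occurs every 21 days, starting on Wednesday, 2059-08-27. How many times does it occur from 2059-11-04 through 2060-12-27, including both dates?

Occurrences land 21·i days after 2059-08-27 for i = 0, 1, 2, …
2059-11-04 is 69 days after the start; 69 ÷ 21 = 3 remainder 6; since the remainder is 6, round up to i = 4. First occurrence in the window: #5 on 2059-11-19 (4×21 = 84 days in).
2060-12-27 is 488 days after the start; 488 ÷ 21 = 23 remainder 5. Last occurrence in the window: #24 on 2060-12-22.
Occurrences #5 through #24: 20 in total.

20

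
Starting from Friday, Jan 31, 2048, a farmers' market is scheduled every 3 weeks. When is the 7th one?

The 7th occurrence is 6 intervals after the first: 6 × 21 = 126 days after Jan 31, 2048.
Jan has 31 days — 0 days to the end of Jan leaves 126.
Feb has 29 days (97 left).
Mar has 31 days (66 left).
Apr has 30 days (36 left).
May has 31 days (5 left).
5 days into Jun → Jun 5, 2048.

Jun 5, 2048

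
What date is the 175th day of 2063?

January has 31 days (175 − 31 = 144 remain).
February has 28 days (144 − 28 = 116 remain).
March has 31 days (116 − 31 = 85 remain).
April has 30 days (85 − 30 = 55 remain).
May has 31 days (55 − 31 = 24 remain).
24 into June → June 24.

24 June 2063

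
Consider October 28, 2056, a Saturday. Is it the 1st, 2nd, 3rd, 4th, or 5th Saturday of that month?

4th

Day 28 falls in week ⌈28/7⌉ of the month.
Days 1–7 hold the 1st Saturday, 8–14 the 2nd, 15–21 the 3rd, 22–28 the 4th, 29–31 the 5th.
28 is in the range for the 4th.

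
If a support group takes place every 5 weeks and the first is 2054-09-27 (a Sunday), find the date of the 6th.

2055-03-21

The 6th occurrence is 5 intervals after the first: 5 × 35 = 175 days after 2054-09-27.
September has 30 days — 3 days to the end of September leaves 172.
October has 31 days (141 left).
November has 30 days (111 left).
December has 31 days (80 left).
January has 31 days (49 left).
February has 28 days (21 left).
21 days into March → 2055-03-21.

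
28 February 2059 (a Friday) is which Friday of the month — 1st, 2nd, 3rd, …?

Day 28 falls in week ⌈28/7⌉ of the month.
Days 1–7 hold the 1st Friday, 8–14 the 2nd, 15–21 the 3rd, 22–28 the 4th, 29–31 the 5th.
28 is in the range for the 4th.

4th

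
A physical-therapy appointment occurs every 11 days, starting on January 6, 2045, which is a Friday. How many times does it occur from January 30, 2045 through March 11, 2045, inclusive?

3

Occurrences land 11·i days after January 6, 2045 for i = 0, 1, 2, …
January 30, 2045 is 24 days after the start; 24 ÷ 11 = 2 remainder 2; since the remainder is 2, round up to i = 3. First occurrence in the window: #4 on February 8, 2045 (3×11 = 33 days in).
March 11, 2045 is 64 days after the start; 64 ÷ 11 = 5 remainder 9. Last occurrence in the window: #6 on March 2, 2045.
Occurrences #4 through #6: 3 in total.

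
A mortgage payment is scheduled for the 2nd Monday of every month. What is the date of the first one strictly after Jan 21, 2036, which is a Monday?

Jan 2036 starts on a Tuesday; its first Monday is the 7th, so the 2nd Monday is the 14th — Jan 14, 2036.
That is not after Jan 21, 2036, so look at Feb 2036.
Feb 2036 starts on a Friday; its first Monday is the 4th, so the 2nd Monday is the 11th — Feb 11, 2036.

Feb 11, 2036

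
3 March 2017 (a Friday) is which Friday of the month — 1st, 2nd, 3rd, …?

1st

Day 3 falls in week ⌈3/7⌉ of the month.
Days 1–7 hold the 1st Friday, 8–14 the 2nd, 15–21 the 3rd, 22–28 the 4th, 29–31 the 5th.
3 is in the range for the 1st.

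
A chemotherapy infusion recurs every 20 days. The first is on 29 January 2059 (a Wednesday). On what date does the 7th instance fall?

29 May 2059

The 7th occurrence is 6 intervals after the first: 6 × 20 = 120 days after 29 January 2059.
January has 31 days — 2 days to the end of January leaves 118.
February has 28 days (90 left).
March has 31 days (59 left).
April has 30 days (29 left).
29 days into May → 29 May 2059.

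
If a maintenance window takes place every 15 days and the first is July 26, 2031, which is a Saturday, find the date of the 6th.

The 6th occurrence is 5 intervals after the first: 5 × 15 = 75 days after July 26, 2031.
July has 31 days — 5 days to the end of July leaves 70.
August has 31 days (39 left).
September has 30 days (9 left).
9 days into October → October 9, 2031.

October 9, 2031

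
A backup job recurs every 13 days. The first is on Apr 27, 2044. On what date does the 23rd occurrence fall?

The 23rd occurrence is 22 intervals after the first: 22 × 13 = 286 days after Apr 27, 2044.
Apr has 30 days — 3 days to the end of Apr leaves 283.
May has 31 days (252 left).
Jun has 30 days (222 left).
Jul has 31 days (191 left).
Aug has 31 days (160 left).
Sep has 30 days (130 left).
Oct has 31 days (99 left).
Nov has 30 days (69 left).
Dec has 31 days (38 left).
Jan has 31 days (7 left).
7 days into Feb → Feb 7, 2045.

Feb 7, 2045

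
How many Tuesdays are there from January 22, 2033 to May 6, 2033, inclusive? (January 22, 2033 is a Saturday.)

15

January 22, 2033 is a Saturday; the first Tuesday on or after it is January 25, 2033 (3 days later).
From January 25, 2033 to May 6, 2033: 6 + 28 + 31 + 30 + 6 = 101 days (rest of January, February, March, April, May).
101 ÷ 7 = 14 full weeks with remainder 3, so 14 more Tuesdays after the first → 15.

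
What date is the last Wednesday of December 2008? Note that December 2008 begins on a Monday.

December 31, 2008

December 2008 begins on a Monday, so the first Wednesday is December 3 (2 days later).
December 2008 has 31 days. Adding weeks: 3, 10, 17, 24, 31 — the last one ≤ 31 is the 31st.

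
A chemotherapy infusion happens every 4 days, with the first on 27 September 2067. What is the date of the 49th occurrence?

6 April 2068

The 49th occurrence is 48 intervals after the first: 48 × 4 = 192 days after 27 September 2067.
September has 30 days — 3 days to the end of September leaves 189.
October has 31 days (158 left).
November has 30 days (128 left).
December has 31 days (97 left).
January has 31 days (66 left).
February has 29 days (37 left).
March has 31 days (6 left).
6 days into April → 6 April 2068.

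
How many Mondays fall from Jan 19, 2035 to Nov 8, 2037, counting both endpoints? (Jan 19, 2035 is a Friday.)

Jan 19, 2035 is a Friday; the first Monday on or after it is Jan 22, 2035 (3 days later).
From Jan 22, 2035 to Nov 8, 2037: 343 + 366 + 312 = 1021 days (rest of 2035, 2036, to Nov 8, 2037 in 2037).
1021 ÷ 7 = 145 full weeks with remainder 6, so 145 more Mondays after the first → 146.

146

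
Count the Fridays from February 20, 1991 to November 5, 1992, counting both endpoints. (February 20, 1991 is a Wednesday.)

February 20, 1991 is a Wednesday; the first Friday on or after it is February 22, 1991 (2 days later).
From February 22, 1991 to November 5, 1992: 312 + 310 = 622 days (rest of 1991, to November 5, 1992 in 1992).
622 ÷ 7 = 88 full weeks with remainder 6, so 88 more Fridays after the first → 89.

89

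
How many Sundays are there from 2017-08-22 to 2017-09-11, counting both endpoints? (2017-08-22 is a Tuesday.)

3

2017-08-22 is a Tuesday; the first Sunday on or after it is 2017-08-27 (5 days later).
From 2017-08-27 to 2017-09-11: 4 + 11 = 15 days (rest of August, September).
15 ÷ 7 = 2 full weeks with remainder 1, so 2 more Sundays after the first → 3.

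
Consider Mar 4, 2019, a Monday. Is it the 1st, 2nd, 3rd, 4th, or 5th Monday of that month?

Day 4 falls in week ⌈4/7⌉ of the month.
Days 1–7 hold the 1st Monday, 8–14 the 2nd, 15–21 the 3rd, 22–28 the 4th, 29–31 the 5th.
4 is in the range for the 1st.

1st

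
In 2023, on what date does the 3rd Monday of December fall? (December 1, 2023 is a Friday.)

December 2023 begins on a Friday, so the first Monday is December 4 (3 days later).
The 3rd Monday is 2 weeks later: 4 + 14 = 18.

December 18, 2023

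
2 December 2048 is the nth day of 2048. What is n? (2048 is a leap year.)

Days in months before December: 31 + 29 + 31 + 30 + 31 + 30 + 31 + 31 + 30 + 31 + 30 = 335.
Plus 2 days into December → day 337.

337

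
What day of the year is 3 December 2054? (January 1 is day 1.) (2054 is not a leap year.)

337

Days in months before December: 31 + 28 + 31 + 30 + 31 + 30 + 31 + 31 + 30 + 31 + 30 = 334.
Plus 3 days into December → day 337.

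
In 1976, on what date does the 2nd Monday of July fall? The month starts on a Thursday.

July 12, 1976

July 1976 begins on a Thursday, so the first Monday is July 5 (4 days later).
The 2nd Monday is 1 weeks later: 5 + 7 = 12.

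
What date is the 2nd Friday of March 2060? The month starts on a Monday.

12 March 2060

March 2060 begins on a Monday, so the first Friday is March 5 (4 days later).
The 2nd Friday is 1 weeks later: 5 + 7 = 12.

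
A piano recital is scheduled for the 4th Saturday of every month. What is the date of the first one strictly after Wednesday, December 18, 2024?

December 2024 starts on a Sunday; its first Saturday is the 7th, so the 4th Saturday is the 28th — December 28, 2024.
December 28, 2024 is after December 18, 2024, so that is the next one.

December 28, 2024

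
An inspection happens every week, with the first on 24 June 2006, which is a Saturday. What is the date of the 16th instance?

7 October 2006

The 16th occurrence is 15 intervals after the first: 15 × 7 = 105 days after 24 June 2006.
June has 30 days — 6 days to the end of June leaves 99.
July has 31 days (68 left).
August has 31 days (37 left).
September has 30 days (7 left).
7 days into October → 7 October 2006.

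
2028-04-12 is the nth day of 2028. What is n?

Days in months before April: 31 + 29 + 31 = 91.
Plus 12 days into April → day 103.

103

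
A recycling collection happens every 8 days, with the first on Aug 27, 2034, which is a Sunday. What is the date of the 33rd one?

May 10, 2035

The 33rd occurrence is 32 intervals after the first: 32 × 8 = 256 days after Aug 27, 2034.
Aug has 31 days — 4 days to the end of Aug leaves 252.
Sep has 30 days (222 left).
Oct has 31 days (191 left).
Nov has 30 days (161 left).
Dec has 31 days (130 left).
Jan has 31 days (99 left).
Feb has 28 days (71 left).
Mar has 31 days (40 left).
Apr has 30 days (10 left).
10 days into May → May 10, 2035.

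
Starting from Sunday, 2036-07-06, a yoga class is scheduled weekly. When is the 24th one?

2036-12-14

The 24th occurrence is 23 intervals after the first: 23 × 7 = 161 days after 2036-07-06.
July has 31 days — 25 days to the end of July leaves 136.
August has 31 days (105 left).
September has 30 days (75 left).
October has 31 days (44 left).
November has 30 days (14 left).
14 days into December → 2036-12-14.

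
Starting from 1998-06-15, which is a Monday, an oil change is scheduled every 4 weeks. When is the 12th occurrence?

The 12th occurrence is 11 intervals after the first: 11 × 28 = 308 days after 1998-06-15.
June has 30 days — 15 days to the end of June leaves 293.
July has 31 days (262 left).
August has 31 days (231 left).
September has 30 days (201 left).
October has 31 days (170 left).
November has 30 days (140 left).
December has 31 days (109 left).
January has 31 days (78 left).
February has 28 days (50 left).
March has 31 days (19 left).
19 days into April → 1999-04-19.

1999-04-19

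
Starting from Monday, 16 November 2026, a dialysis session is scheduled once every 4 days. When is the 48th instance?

The 48th occurrence is 47 intervals after the first: 47 × 4 = 188 days after 16 November 2026.
November has 30 days — 14 days to the end of November leaves 174.
December has 31 days (143 left).
January has 31 days (112 left).
February has 28 days (84 left).
March has 31 days (53 left).
April has 30 days (23 left).
23 days into May → 23 May 2027.

23 May 2027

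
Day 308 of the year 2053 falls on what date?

November 4, 2053

January has 31 days (308 − 31 = 277 remain).
February has 28 days (277 − 28 = 249 remain).
March has 31 days (249 − 31 = 218 remain).
April has 30 days (218 − 30 = 188 remain).
May has 31 days (188 − 31 = 157 remain).
June has 30 days (157 − 30 = 127 remain).
July has 31 days (127 − 31 = 96 remain).
August has 31 days (96 − 31 = 65 remain).
September has 30 days (65 − 30 = 35 remain).
October has 31 days (35 − 31 = 4 remain).
4 into November → November 4.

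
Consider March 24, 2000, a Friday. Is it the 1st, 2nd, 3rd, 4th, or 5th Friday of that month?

4th

Day 24 falls in week ⌈24/7⌉ of the month.
Days 1–7 hold the 1st Friday, 8–14 the 2nd, 15–21 the 3rd, 22–28 the 4th, 29–31 the 5th.
24 is in the range for the 4th.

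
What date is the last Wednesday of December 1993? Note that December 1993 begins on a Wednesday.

December 1993 begins on a Wednesday, so the first Wednesday is December 1.
December 1993 has 31 days. Adding weeks: 1, 8, 15, 22, 29 — the last one ≤ 31 is the 29th.

1993-12-29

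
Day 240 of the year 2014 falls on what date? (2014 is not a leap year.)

January has 31 days (240 − 31 = 209 remain).
February has 28 days (209 − 28 = 181 remain).
March has 31 days (181 − 31 = 150 remain).
April has 30 days (150 − 30 = 120 remain).
May has 31 days (120 − 31 = 89 remain).
June has 30 days (89 − 30 = 59 remain).
July has 31 days (59 − 31 = 28 remain).
28 into August → August 28.

2014-08-28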